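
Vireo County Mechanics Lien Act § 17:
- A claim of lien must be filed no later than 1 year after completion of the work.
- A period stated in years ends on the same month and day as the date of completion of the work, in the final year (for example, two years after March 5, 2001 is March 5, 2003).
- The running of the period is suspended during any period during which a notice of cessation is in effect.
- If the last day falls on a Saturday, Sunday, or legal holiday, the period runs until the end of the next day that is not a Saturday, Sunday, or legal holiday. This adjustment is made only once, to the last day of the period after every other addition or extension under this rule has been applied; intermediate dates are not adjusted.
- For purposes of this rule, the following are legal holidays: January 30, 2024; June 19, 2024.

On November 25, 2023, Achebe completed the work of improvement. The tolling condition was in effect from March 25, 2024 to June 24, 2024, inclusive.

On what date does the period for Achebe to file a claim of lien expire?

1 year after November 25, 2023 is November 25, 2024.
From March 25, 2024 through June 24, 2024 inclusive is 92 days; tolling adds 92 days: November 25, 2024 + 92 days = February 25, 2025.
February 25, 2025 is a Tuesday and not a legal holiday, so no extension applies.

February 25, 2025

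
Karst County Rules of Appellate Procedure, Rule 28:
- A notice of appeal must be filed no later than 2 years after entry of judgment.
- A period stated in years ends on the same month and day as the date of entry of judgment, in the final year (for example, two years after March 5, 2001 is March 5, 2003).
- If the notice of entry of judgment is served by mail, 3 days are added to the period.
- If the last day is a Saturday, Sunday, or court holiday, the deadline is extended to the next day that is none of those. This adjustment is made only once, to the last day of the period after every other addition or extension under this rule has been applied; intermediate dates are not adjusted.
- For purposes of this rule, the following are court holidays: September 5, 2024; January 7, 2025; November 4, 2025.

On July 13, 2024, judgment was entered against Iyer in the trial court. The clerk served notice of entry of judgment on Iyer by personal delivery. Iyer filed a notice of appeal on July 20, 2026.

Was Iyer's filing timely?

No

2 years after July 13, 2024 is July 13, 2026.
Service was not by mail, so no mail extension applies.
July 13, 2026 is a Monday and not a court holiday, so no extension applies.
The deadline is July 13, 2026; the filing on July 20, 2026 is after that date.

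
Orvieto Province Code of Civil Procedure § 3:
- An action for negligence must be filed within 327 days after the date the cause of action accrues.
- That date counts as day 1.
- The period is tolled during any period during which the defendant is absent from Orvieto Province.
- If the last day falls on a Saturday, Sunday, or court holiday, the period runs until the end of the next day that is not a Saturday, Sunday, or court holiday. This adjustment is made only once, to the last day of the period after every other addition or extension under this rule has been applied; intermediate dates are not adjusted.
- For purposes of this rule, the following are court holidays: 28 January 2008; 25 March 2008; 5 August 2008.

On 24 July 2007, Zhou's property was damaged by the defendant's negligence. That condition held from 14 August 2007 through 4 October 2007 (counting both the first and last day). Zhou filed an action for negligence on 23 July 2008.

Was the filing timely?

Yes

Counting 24 July 2007 as day 1, day 327 is June 14, 2008.
From August 14, 2007 through October 4, 2007 inclusive is 52 days; tolling adds 52 days: June 14, 2008 + 52 days = August 5, 2008.
August 5, 2008 is a listed holiday. The next qualifying day is August 6, 2008.
The deadline is August 6, 2008; the filing on July 23, 2008 is on or before that date.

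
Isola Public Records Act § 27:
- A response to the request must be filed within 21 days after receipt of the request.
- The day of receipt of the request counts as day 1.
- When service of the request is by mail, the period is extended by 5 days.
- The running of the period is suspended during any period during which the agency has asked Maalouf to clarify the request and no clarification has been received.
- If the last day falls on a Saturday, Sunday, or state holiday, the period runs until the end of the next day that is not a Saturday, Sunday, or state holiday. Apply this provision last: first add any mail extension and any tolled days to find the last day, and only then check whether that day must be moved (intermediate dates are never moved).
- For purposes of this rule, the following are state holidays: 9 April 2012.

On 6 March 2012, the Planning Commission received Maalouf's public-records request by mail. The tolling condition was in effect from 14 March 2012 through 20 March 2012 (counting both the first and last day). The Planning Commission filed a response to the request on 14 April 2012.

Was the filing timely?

Counting 6 March 2012 as day 1, day 21 is March 26, 2012.
Service was by mail, adding 5 days: March 26, 2012 + 5 days = March 31, 2012.
From March 14, 2012 through March 20, 2012 inclusive is 7 days; tolling adds 7 days: March 31, 2012 + 7 days = April 7, 2012.
April 7, 2012 is Saturday; April 8, 2012 is Sunday; April 9, 2012 is a listed holiday. The next qualifying day is April 10, 2012.
The deadline is April 10, 2012; the filing on April 14, 2012 is after that date.

No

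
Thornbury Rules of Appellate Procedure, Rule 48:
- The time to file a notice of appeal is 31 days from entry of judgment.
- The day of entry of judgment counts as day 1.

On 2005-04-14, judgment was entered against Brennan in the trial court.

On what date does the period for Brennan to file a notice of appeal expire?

May 14, 2005

Counting 2005-04-14 as day 1, day 31 is May 14, 2005.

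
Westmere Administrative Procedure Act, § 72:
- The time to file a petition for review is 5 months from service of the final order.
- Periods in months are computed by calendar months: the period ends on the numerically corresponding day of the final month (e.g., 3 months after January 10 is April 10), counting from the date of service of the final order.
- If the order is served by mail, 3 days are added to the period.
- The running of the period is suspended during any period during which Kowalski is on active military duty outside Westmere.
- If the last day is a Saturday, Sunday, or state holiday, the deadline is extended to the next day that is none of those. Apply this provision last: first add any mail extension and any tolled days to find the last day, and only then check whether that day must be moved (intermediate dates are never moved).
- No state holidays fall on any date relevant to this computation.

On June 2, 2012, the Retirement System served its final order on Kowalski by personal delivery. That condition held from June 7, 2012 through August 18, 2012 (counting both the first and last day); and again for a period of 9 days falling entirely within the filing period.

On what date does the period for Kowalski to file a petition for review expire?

5 months after June 2, 2012 is November 2, 2012.
Service was not by mail, so no mail extension applies.
From June 7, 2012 through August 18, 2012 inclusive is 73 days; tolling adds 73 days: November 2, 2012 + 73 days = January 14, 2013.
Tolling adds 9 days: January 14, 2013 + 9 days = January 23, 2013.
January 23, 2013 is a Wednesday and not a state holiday, so no extension applies.

January 23, 2013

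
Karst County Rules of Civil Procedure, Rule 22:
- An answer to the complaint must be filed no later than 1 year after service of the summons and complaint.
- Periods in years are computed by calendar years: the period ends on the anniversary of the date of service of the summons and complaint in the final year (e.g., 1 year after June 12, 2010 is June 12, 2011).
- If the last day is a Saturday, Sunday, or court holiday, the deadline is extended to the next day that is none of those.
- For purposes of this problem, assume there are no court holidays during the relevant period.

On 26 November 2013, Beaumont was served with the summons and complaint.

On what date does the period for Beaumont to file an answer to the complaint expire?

November 26, 2014

1 year after 26 November 2013 is November 26, 2014.
November 26, 2014 is a Wednesday and not a court holiday, so no extension applies.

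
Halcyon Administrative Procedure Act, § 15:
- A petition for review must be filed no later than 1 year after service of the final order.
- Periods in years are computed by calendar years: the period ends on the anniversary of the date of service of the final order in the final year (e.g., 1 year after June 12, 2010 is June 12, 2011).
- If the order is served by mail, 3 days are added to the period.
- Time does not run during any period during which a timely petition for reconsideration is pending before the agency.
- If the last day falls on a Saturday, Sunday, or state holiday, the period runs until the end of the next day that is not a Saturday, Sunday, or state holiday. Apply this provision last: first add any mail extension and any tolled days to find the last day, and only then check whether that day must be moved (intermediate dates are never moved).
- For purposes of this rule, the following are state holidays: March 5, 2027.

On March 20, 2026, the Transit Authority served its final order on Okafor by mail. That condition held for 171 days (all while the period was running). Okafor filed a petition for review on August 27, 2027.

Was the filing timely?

Yes

1 year after March 20, 2026 is March 20, 2027.
Service was by mail, adding 3 days: March 20, 2027 + 3 days = March 23, 2027.
Tolling adds 171 days: March 23, 2027 + 171 days = September 10, 2027.
September 10, 2027 is a Friday and not a state holiday, so no extension applies.
The deadline is September 10, 2027; the filing on August 27, 2027 is on or before that date.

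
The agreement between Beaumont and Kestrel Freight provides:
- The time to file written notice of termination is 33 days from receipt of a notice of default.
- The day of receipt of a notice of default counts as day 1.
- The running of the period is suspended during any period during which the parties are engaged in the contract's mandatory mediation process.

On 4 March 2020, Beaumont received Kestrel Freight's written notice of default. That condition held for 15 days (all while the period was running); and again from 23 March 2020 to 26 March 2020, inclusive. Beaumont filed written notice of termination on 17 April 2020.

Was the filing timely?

Counting 4 March 2020 as day 1, day 33 is April 5, 2020.
Tolling adds 15 days: April 5, 2020 + 15 days = April 20, 2020.
From March 23, 2020 through March 26, 2020 inclusive is 4 days; tolling adds 4 days: April 20, 2020 + 4 days = April 24, 2020.
The deadline is April 24, 2020; the filing on April 17, 2020 is on or before that date.

Yes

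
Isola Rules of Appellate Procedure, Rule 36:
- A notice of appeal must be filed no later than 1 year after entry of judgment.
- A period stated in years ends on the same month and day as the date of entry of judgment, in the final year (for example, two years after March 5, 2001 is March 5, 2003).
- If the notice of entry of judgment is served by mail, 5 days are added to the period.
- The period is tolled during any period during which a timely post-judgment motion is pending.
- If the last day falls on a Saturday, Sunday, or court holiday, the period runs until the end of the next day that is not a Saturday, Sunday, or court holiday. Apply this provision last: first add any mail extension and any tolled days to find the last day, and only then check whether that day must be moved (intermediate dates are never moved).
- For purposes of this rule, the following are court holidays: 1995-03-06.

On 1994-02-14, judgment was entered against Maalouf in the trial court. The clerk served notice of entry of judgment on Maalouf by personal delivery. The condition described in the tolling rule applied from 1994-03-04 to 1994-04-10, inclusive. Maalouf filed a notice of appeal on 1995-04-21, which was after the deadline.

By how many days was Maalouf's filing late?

1 year after 1994-02-14 is February 14, 1995.
Service was not by mail, so no mail extension applies.
From March 4, 1994 through April 10, 1994 inclusive is 38 days; tolling adds 38 days: February 14, 1995 + 38 days = March 24, 1995.
March 24, 1995 is a Friday and not a court holiday, so no extension applies.
The deadline is March 24, 1995; from March 24, 1995 to April 21, 1995 is 28 days.

28 days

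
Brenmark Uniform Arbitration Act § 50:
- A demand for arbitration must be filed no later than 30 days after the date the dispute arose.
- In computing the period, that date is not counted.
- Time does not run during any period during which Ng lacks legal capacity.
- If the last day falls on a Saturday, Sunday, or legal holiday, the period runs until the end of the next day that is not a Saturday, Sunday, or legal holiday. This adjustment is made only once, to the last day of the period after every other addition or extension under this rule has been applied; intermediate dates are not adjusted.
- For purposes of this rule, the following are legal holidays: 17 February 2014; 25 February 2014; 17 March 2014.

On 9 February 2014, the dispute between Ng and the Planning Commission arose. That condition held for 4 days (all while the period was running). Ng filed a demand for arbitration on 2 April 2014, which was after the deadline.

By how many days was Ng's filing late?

30 days after 9 February 2014 is March 11, 2014.
Tolling adds 4 days: March 11, 2014 + 4 days = March 15, 2014.
March 15, 2014 is Saturday; March 16, 2014 is Sunday; March 17, 2014 is a listed holiday. The next qualifying day is March 18, 2014.
The deadline is March 18, 2014; from March 18, 2014 to April 2, 2014 is 15 days.

15 days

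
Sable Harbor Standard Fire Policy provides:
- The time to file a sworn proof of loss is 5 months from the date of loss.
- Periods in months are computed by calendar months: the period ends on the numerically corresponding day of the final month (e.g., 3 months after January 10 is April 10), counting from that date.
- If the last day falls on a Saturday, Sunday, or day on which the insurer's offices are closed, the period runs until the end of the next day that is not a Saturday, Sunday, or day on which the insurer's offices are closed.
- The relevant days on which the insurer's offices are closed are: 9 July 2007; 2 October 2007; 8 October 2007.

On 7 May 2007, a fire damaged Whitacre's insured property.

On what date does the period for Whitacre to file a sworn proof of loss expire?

October 9, 2007

5 months after 7 May 2007 is October 7, 2007.
October 7, 2007 is Sunday; October 8, 2007 is a listed holiday. The next qualifying day is October 9, 2007.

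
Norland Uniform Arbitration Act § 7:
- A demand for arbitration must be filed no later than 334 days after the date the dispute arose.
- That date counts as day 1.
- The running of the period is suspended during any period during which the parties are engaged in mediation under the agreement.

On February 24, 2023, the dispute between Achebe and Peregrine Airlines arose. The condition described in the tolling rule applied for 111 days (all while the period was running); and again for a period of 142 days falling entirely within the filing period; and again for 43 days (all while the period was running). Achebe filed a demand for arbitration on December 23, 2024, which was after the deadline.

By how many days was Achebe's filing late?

39 days

Counting February 24, 2023 as day 1, day 334 is January 23, 2024.
Tolling adds 111 days: January 23, 2024 + 111 days = May 13, 2024.
Tolling adds 142 days: May 13, 2024 + 142 days = October 2, 2024.
Tolling adds 43 days: October 2, 2024 + 43 days = November 14, 2024.
The deadline is November 14, 2024; from November 14, 2024 to December 23, 2024 is 39 days.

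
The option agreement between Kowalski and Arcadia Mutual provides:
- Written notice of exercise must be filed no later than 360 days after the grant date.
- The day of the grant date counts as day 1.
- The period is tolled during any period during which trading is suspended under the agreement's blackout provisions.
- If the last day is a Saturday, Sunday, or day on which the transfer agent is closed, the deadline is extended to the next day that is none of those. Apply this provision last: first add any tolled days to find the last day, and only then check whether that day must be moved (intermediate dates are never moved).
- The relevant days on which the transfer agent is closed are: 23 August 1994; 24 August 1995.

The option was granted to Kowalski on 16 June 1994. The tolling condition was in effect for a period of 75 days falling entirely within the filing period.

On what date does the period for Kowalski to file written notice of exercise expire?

Counting 16 June 1994 as day 1, day 360 is June 10, 1995.
Tolling adds 75 days: June 10, 1995 + 75 days = August 24, 1995.
August 24, 1995 is a listed holiday. The next qualifying day is August 25, 1995.

August 25, 1995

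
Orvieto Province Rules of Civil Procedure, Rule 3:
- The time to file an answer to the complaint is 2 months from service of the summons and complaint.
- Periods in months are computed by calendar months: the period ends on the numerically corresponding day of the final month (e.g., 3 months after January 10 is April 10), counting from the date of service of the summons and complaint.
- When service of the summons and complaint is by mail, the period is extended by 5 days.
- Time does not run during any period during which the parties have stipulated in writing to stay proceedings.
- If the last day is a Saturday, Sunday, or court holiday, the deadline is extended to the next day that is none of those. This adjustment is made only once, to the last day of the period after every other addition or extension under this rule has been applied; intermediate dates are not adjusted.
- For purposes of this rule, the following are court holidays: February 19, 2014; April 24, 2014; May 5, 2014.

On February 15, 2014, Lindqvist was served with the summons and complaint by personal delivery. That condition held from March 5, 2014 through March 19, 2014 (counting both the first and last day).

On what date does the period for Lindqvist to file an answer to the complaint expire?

2 months after February 15, 2014 is April 15, 2014.
Service was not by mail, so no mail extension applies.
From March 5, 2014 through March 19, 2014 inclusive is 15 days; tolling adds 15 days: April 15, 2014 + 15 days = April 30, 2014.
April 30, 2014 is a Wednesday and not a court holiday, so no extension applies.

April 30, 2014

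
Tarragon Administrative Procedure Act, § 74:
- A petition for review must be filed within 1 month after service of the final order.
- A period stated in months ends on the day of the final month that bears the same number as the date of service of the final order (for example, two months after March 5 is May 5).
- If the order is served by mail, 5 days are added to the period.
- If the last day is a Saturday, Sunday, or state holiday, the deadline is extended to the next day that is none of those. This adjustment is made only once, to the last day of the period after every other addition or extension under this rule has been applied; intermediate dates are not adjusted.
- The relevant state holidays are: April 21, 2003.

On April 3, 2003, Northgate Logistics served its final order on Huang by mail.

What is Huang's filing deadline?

May 8, 2003

1 month after April 3, 2003 is May 3, 2003.
Service was by mail, adding 5 days: May 3, 2003 + 5 days = May 8, 2003.
May 8, 2003 is a Thursday and not a state holiday, so no extension applies.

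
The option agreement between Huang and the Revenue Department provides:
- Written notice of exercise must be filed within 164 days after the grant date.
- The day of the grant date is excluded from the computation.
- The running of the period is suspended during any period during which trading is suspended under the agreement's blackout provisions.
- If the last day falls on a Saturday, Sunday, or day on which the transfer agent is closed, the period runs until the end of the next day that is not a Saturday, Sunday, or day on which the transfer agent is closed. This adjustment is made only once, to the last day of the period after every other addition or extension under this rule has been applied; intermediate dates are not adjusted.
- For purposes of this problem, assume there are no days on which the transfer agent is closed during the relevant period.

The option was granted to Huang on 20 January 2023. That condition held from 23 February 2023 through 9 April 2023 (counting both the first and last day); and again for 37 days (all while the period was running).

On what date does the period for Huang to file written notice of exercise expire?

164 days after 20 January 2023 is July 3, 2023.
From February 23, 2023 through April 9, 2023 inclusive is 46 days; tolling adds 46 days: July 3, 2023 + 46 days = August 18, 2023.
Tolling adds 37 days: August 18, 2023 + 37 days = September 24, 2023.
September 24, 2023 is Sunday. The next qualifying day is September 25, 2023.

September 25, 2023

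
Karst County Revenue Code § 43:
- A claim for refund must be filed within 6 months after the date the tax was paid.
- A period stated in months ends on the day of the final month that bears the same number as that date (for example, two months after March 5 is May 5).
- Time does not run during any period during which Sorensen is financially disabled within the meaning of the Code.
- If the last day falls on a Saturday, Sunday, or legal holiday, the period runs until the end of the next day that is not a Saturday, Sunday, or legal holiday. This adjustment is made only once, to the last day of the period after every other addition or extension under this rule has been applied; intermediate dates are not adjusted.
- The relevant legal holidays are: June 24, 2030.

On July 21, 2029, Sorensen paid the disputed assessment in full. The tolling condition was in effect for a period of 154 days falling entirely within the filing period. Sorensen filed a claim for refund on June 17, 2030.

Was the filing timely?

Yes

6 months after July 21, 2029 is January 21, 2030.
Tolling adds 154 days: January 21, 2030 + 154 days = June 24, 2030.
June 24, 2030 is a listed holiday. The next qualifying day is June 25, 2030.
The deadline is June 25, 2030; the filing on June 17, 2030 is on or before that date.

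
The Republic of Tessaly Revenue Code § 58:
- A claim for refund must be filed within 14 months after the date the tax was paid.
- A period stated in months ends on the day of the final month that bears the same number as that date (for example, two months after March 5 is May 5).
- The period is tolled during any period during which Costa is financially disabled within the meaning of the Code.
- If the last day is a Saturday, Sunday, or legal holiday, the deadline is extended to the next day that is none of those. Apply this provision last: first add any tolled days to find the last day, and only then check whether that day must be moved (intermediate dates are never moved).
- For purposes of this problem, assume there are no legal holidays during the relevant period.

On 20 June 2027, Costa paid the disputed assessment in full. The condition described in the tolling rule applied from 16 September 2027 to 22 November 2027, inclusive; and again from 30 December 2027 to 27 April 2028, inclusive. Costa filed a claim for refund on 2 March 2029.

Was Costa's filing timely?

No

14 months after 20 June 2027 is August 20, 2028.
From September 16, 2027 through November 22, 2027 inclusive is 68 days; tolling adds 68 days: August 20, 2028 + 68 days = October 27, 2028.
From December 30, 2027 through April 27, 2028 inclusive is 120 days; tolling adds 120 days: October 27, 2028 + 120 days = February 24, 2029.
February 24, 2029 is Saturday; February 25, 2029 is Sunday. The next qualifying day is February 26, 2029.
The deadline is February 26, 2029; the filing on March 2, 2029 is after that date.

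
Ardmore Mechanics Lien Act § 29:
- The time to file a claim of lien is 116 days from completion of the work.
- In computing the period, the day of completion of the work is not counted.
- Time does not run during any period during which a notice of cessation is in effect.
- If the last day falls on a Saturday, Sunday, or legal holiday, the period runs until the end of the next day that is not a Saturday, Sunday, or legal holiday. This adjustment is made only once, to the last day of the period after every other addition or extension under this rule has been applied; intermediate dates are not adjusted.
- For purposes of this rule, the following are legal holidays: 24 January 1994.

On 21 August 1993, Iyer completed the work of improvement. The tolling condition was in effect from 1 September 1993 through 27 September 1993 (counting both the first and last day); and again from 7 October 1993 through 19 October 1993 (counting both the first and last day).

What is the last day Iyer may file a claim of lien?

January 25, 1994

116 days after 21 August 1993 is December 15, 1993.
From September 1, 1993 through September 27, 1993 inclusive is 27 days; tolling adds 27 days: December 15, 1993 + 27 days = January 11, 1994.
From October 7, 1993 through October 19, 1993 inclusive is 13 days; tolling adds 13 days: January 11, 1994 + 13 days = January 24, 1994.
January 24, 1994 is a listed holiday. The next qualifying day is January 25, 1994.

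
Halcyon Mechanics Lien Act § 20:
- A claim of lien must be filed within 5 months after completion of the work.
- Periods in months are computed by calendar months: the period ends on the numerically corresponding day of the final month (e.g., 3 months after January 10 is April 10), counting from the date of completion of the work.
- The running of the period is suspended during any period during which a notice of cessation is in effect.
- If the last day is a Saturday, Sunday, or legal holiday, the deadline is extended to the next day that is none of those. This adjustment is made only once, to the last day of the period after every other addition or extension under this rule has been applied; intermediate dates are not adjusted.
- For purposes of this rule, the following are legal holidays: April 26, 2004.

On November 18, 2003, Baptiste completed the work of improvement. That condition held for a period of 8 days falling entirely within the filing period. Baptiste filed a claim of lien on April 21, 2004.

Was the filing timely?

5 months after November 18, 2003 is April 18, 2004.
Tolling adds 8 days: April 18, 2004 + 8 days = April 26, 2004.
April 26, 2004 is a listed holiday. The next qualifying day is April 27, 2004.
The deadline is April 27, 2004; the filing on April 21, 2004 is on or before that date.

Yes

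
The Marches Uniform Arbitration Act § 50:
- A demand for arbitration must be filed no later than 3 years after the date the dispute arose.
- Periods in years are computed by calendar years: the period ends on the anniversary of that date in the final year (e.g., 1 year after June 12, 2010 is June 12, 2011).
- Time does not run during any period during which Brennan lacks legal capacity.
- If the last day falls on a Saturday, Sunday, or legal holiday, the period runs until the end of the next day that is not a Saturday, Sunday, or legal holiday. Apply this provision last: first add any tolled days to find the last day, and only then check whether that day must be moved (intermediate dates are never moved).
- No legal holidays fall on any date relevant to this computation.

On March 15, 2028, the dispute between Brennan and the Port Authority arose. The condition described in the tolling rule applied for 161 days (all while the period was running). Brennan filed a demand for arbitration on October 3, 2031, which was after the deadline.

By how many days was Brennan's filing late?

3 years after March 15, 2028 is March 15, 2031.
Tolling adds 161 days: March 15, 2031 + 161 days = August 23, 2031.
August 23, 2031 is Saturday; August 24, 2031 is Sunday. The next qualifying day is August 25, 2031.
The deadline is August 25, 2031; from August 25, 2031 to October 3, 2031 is 39 days.

39 days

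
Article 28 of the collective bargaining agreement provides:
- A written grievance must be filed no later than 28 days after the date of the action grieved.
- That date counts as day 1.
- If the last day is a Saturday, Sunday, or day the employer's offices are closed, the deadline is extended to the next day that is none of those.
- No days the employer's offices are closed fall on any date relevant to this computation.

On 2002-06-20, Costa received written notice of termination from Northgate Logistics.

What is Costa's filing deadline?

July 17, 2002

Counting 2002-06-20 as day 1, day 28 is July 17, 2002.
July 17, 2002 is a Wednesday and not a day the employer's offices are closed, so no extension applies.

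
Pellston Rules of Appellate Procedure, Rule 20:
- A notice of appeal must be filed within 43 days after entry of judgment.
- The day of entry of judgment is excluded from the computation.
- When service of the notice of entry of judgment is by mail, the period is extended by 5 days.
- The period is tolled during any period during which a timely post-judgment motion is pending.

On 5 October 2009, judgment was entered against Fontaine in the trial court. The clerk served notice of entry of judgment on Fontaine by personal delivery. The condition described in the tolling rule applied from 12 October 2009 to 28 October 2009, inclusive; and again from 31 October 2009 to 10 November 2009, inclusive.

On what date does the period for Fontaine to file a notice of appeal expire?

43 days after 5 October 2009 is November 17, 2009.
Service was not by mail, so no mail extension applies.
From October 12, 2009 through October 28, 2009 inclusive is 17 days; tolling adds 17 days: November 17, 2009 + 17 days = December 4, 2009.
From October 31, 2009 through November 10, 2009 inclusive is 11 days; tolling adds 11 days: December 4, 2009 + 11 days = December 15, 2009.

December 15, 2009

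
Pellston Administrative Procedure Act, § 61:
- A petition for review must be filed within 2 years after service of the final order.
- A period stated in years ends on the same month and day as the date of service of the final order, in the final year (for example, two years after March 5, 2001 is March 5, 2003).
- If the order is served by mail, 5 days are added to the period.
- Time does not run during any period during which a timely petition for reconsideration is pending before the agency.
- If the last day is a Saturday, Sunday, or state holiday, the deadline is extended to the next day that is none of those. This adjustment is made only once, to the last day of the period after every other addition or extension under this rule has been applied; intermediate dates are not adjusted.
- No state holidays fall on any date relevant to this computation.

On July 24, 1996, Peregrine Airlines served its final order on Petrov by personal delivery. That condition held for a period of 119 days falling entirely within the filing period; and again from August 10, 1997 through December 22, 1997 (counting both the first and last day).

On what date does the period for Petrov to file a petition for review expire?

April 5, 1999

2 years after July 24, 1996 is July 24, 1998.
Service was not by mail, so no mail extension applies.
Tolling adds 119 days: July 24, 1998 + 119 days = November 20, 1998.
From August 10, 1997 through December 22, 1997 inclusive is 135 days; tolling adds 135 days: November 20, 1998 + 135 days = April 4, 1999.
April 4, 1999 is Sunday. The next qualifying day is April 5, 1999.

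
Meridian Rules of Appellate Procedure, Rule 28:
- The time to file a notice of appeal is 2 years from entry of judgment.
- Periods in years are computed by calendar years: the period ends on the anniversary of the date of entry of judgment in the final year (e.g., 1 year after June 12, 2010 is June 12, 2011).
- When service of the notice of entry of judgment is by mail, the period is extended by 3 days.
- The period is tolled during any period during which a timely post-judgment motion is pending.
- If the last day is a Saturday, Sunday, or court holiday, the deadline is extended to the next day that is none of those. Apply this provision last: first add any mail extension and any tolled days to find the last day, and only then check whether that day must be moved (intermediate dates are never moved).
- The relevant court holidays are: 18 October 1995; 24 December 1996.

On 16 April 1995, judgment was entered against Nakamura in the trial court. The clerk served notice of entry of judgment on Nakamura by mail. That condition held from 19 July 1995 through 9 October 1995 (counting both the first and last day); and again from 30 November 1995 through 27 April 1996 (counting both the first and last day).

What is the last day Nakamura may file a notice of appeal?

December 8, 1997

2 years after 16 April 1995 is April 16, 1997.
Service was by mail, adding 3 days: April 16, 1997 + 3 days = April 19, 1997.
From July 19, 1995 through October 9, 1995 inclusive is 83 days; tolling adds 83 days: April 19, 1997 + 83 days = July 11, 1997.
From November 30, 1995 through April 27, 1996 inclusive is 150 days; tolling adds 150 days: July 11, 1997 + 150 days = December 8, 1997.
December 8, 1997 is a Monday and not a court holiday, so no extension applies.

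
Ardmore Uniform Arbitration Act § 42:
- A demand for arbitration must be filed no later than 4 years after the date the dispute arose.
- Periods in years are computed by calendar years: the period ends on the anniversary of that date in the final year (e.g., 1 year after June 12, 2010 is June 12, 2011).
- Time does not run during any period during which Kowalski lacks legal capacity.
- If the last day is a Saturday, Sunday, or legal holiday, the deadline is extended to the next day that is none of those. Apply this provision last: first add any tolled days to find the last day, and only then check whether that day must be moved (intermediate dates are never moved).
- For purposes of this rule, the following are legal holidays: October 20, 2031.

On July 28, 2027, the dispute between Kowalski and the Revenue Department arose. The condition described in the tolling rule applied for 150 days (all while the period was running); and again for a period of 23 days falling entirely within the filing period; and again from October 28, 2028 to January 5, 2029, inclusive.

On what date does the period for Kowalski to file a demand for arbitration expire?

March 29, 2032

4 years after July 28, 2027 is July 28, 2031.
Tolling adds 150 days: July 28, 2031 + 150 days = December 25, 2031.
Tolling adds 23 days: December 25, 2031 + 23 days = January 17, 2032.
From October 28, 2028 through January 5, 2029 inclusive is 70 days; tolling adds 70 days: January 17, 2032 + 70 days = March 27, 2032.
March 27, 2032 is Saturday; March 28, 2032 is Sunday. The next qualifying day is March 29, 2032.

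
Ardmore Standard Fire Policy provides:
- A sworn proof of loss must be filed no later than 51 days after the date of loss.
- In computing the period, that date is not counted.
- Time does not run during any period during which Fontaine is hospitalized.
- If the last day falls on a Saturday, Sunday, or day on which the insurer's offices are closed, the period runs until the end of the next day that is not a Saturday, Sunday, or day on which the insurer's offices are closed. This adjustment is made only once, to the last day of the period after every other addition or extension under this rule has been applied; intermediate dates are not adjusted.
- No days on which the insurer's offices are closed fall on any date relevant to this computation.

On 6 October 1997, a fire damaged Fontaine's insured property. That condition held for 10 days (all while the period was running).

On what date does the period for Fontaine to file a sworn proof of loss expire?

December 8, 1997

51 days after 6 October 1997 is November 26, 1997.
Tolling adds 10 days: November 26, 1997 + 10 days = December 6, 1997.
December 6, 1997 is Saturday; December 7, 1997 is Sunday. The next qualifying day is December 8, 1997.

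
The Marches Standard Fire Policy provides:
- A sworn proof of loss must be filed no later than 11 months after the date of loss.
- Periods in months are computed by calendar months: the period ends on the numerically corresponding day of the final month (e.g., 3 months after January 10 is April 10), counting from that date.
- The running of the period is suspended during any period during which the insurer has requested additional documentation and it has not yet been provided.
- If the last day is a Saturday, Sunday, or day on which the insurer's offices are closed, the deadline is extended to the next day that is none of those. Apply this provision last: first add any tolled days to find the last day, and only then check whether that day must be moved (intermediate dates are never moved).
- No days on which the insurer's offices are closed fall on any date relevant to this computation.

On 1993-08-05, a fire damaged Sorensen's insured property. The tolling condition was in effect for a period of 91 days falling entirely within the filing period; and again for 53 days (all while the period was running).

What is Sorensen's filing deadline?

11 months after 1993-08-05 is July 5, 1994.
Tolling adds 91 days: July 5, 1994 + 91 days = October 4, 1994.
Tolling adds 53 days: October 4, 1994 + 53 days = November 26, 1994.
November 26, 1994 is Saturday; November 27, 1994 is Sunday. The next qualifying day is November 28, 1994.

November 28, 1994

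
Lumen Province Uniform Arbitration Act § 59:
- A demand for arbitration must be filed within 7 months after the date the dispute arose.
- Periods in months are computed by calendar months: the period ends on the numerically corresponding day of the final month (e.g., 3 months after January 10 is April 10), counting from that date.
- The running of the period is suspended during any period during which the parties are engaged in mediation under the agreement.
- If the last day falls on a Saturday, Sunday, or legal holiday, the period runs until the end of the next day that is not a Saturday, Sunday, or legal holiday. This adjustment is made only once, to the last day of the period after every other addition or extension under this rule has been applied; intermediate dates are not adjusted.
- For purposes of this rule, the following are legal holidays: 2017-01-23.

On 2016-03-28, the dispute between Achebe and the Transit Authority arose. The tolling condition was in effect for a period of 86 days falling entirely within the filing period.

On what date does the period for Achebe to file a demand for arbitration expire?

January 24, 2017

7 months after 2016-03-28 is October 28, 2016.
Tolling adds 86 days: October 28, 2016 + 86 days = January 22, 2017.
January 22, 2017 is Sunday; January 23, 2017 is a listed holiday. The next qualifying day is January 24, 2017.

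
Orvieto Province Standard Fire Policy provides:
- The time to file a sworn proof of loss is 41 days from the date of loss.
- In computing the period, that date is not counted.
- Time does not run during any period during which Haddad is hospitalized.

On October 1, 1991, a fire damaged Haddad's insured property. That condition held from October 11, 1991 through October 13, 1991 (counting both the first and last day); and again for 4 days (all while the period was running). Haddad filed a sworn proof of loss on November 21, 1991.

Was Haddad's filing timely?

No

41 days after October 1, 1991 is November 11, 1991.
From October 11, 1991 through October 13, 1991 inclusive is 3 days; tolling adds 3 days: November 11, 1991 + 3 days = November 14, 1991.
Tolling adds 4 days: November 14, 1991 + 4 days = November 18, 1991.
The deadline is November 18, 1991; the filing on November 21, 1991 is after that date.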